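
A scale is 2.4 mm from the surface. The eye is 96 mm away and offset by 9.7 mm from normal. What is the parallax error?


error = h * offset / d
= 2.4 * 9.7 / 96
= 0.2425

0.2425


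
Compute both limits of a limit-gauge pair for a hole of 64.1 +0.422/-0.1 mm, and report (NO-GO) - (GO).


GO = nominal - lower_tol (smallest hole = maximum material condition)
GO = 64.1 - 0.1 = 64.0
NO-GO = nominal + upper_tol (largest hole = least material condition)
NO-GO = 64.1 + 0.422 = 64.522
spread = NO-GO - GO = 64.522 - 64.0 = 0.5220

0.5220


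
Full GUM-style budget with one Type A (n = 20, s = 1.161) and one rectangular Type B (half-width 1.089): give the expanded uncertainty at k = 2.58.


u_A = s / sqrt(n) = 1.161 / sqrt(20) = 0.25960749
u_B = half_width / sqrt(3) = 1.089 / sqrt(3) = 0.62873444
uc = sqrt(u_A^2 + u_B^2) = sqrt(0.25960749^2 + 0.62873444^2) = 0.68022279
U = k * uc = 2.58 * 0.68022279
U = 1.7550

1.7550


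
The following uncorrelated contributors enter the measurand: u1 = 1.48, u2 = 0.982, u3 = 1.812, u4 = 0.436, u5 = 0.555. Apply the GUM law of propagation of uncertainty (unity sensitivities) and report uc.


uc = sqrt(1.48^2 + 0.982^2 + 1.812^2 + 0.436^2 + 0.555^2)
uc = sqrt(6.936189)
uc = 2.6337

2.6337


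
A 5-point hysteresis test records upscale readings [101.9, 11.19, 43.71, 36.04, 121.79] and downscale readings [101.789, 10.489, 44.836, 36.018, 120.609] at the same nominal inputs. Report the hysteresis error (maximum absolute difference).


|101.9 - 101.789| = 0.1110
|11.19 - 10.489| = 0.7010
|43.71 - 44.836| = 1.1260
|36.04 - 36.018| = 0.0220
|121.79 - 120.609| = 1.1810
hysteresis = max(diffs) = 1.1810

1.1810


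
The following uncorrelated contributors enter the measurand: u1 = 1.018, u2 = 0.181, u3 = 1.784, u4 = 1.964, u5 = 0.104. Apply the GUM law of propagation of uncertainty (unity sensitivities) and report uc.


uc = sqrt(1.018^2 + 0.181^2 + 1.784^2 + 1.964^2 + 0.104^2)
uc = sqrt(8.119853)
uc = 2.8495

2.8495


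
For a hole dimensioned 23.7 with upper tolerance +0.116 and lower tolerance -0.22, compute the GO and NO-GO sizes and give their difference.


GO = nominal - lower_tol (smallest hole = maximum material condition)
GO = 23.7 - 0.22 = 23.48
NO-GO = nominal + upper_tol (largest hole = least material condition)
NO-GO = 23.7 + 0.116 = 23.816
spread = NO-GO - GO = 23.816 - 23.48 = 0.3360

0.3360


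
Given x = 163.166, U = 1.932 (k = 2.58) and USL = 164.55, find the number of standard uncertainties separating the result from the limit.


u = U / k = 1.932 / 2.58 = 0.74883721
margin = |USL - x| = |164.55 - 163.166| = 1.384
z = margin / u = 1.384 / 0.74883721
z = 1.8482

1.8482


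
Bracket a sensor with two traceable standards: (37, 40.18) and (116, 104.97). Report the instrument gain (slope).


slope = (y2 - y1) / (x2 - x1)
= (104.97 - 40.18) / (116 - 37)
= 64.7900 / 79
= 0.8201

0.8201


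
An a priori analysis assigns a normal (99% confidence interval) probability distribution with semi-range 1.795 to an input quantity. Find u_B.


u_B = half_width / 2.576
u_B = 1.795 / 2.576
u_B = 0.6968

0.6968


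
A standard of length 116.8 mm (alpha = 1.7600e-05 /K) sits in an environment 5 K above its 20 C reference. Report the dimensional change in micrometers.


dL = L * alpha * dT
= 116.8 * 1.7600e-05 * 5
= 0.0102784 mm
dL_um = 0.0102784 * 1000 = 10.2784 um

10.2784


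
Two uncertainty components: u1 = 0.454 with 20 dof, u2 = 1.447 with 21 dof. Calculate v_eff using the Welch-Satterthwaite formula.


uc = sqrt(u1^2 + u2^2) = sqrt(0.454^2 + 1.447^2) = 1.5165504
v_eff = uc^4 / (u1^4/v1 + u2^4/v2)
= 1.5165504^4 / (0.454^4/20 + 1.447^4/21)
= 5.2896555 / 0.21088782
v_eff = 25.0828

25.0828


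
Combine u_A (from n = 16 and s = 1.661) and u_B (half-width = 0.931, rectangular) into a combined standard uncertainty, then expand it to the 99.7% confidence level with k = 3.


u_A = s / sqrt(n) = 1.661 / sqrt(16) = 0.41525
u_B = half_width / sqrt(3) = 0.931 / sqrt(3) = 0.5375131
uc = sqrt(u_A^2 + u_B^2) = sqrt(0.41525^2 + 0.5375131^2) = 0.67922963
U = k * uc = 3 * 0.67922963
U = 2.0377

2.0377


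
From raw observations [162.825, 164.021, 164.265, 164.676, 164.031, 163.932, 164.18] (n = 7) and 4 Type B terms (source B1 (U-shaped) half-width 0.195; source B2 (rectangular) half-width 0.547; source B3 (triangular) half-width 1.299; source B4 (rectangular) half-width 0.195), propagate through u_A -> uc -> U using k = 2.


mean = (162.825 + 164.021 + 164.265 + 164.676 + 164.031 + 163.932 + 164.18) / 7 = 163.99
s = sqrt(sum((x - mean)^2)/(n-1)) = 0.56943715
u_A = s / sqrt(n) = 0.56943715 / sqrt(7) = 0.21522701
u_B1 = 0.195 / sqrt(2) = 0.13788582
u_B2 = 0.547 / sqrt(3) = 0.3158106
u_B3 = 1.299 / sqrt(6) = 0.53031453
u_B4 = 0.195 / sqrt(3) = 0.1125833
uc = sqrt(0.21522701^2 + 0.13788582^2 + 0.3158106^2 + 0.53031453^2 + 0.1125833^2) = 0.67748063
U = k * uc = 2 * 0.67748063
U = 1.3550

1.3550


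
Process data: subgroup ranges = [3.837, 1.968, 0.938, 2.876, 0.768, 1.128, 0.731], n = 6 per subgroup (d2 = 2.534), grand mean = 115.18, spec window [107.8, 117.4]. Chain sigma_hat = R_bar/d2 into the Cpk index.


R_bar = (3.837 + 1.968 + 0.938 + 2.876 + 0.768 + 1.128 + 0.731) / 7 = 1.7494286
sigma = R_bar / d2 = 1.7494286 / 2.534 = 0.69038224
Cp = (USL - LSL)/(6*sigma) = (117.4 - 107.8)/(6*0.69038224) = 2.3176
Cpu = (117.4 - 115.18)/(3*0.69038224) = 1.0719
Cpl = (115.18 - 107.8)/(3*0.69038224) = 3.5632
Cpk = min(Cpu, Cpl) = 1.0719

1.0719


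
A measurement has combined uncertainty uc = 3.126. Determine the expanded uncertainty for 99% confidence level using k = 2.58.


U = k * uc
U = 2.58 * 3.126
U = 8.0651

8.0651


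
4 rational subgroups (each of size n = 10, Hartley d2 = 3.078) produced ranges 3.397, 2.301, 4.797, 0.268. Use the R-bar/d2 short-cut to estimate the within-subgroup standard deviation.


R_bar = (3.397 + 2.301 + 4.797 + 0.268) / 4
R_bar = 10.763 / 4 = 2.69075
sigma_hat = R_bar / d2 = 2.69075 / 3.078 = 0.8742

0.8742


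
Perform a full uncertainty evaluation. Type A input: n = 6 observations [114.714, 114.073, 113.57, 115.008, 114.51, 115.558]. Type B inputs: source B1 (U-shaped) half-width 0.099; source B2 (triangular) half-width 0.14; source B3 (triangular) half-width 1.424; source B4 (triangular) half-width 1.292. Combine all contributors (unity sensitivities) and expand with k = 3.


mean = (114.714 + 114.073 + 113.57 + 115.008 + 114.51 + 115.558) / 6 = 114.5721667
s = sqrt(sum((x - mean)^2)/(n-1)) = 0.69847045
u_A = s / sqrt(n) = 0.69847045 / sqrt(6) = 0.28514937
u_B1 = 0.099 / sqrt(2) = 0.070003571
u_B2 = 0.14 / sqrt(6) = 0.057154761
u_B3 = 1.424 / sqrt(6) = 0.58134557
u_B4 = 1.292 / sqrt(6) = 0.52745679
uc = sqrt(0.28514937^2 + 0.070003571^2 + 0.057154761^2 + 0.58134557^2 + 0.52745679^2) = 0.84003016
U = k * uc = 3 * 0.84003016
U = 2.5201

2.5201


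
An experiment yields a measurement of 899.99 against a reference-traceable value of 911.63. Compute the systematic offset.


Systematic error = measured - true
= 899.99 - 911.63
= -11.6400

-11.6400


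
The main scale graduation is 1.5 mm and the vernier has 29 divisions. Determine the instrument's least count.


LC = MSD / n_div
= 1.5 / 29
= 0.0517

0.0517


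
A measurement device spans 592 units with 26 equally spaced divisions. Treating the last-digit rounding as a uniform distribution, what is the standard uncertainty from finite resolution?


resolution = range / divisions
resolution = 592 / 26 = 22.769231
u_res = resolution / (2*sqrt(3))
u_res = 22.769231 / 3.4641016
u_res = 6.5729

6.5729


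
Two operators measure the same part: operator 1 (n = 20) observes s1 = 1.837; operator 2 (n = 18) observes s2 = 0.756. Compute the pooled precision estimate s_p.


s_p = sqrt(((n1-1)*s1^2 + (n2-1)*s2^2) / (n1+n2-2))
numerator = (20-1)*1.837^2 + (18-1)*0.756^2 = 64.116811 + 9.716112 = 73.832923
denominator = 20 + 18 - 2 = 36
s_p^2 = 73.832923 / 36 = 2.0509145
s_p = sqrt(2.0509145) = 1.4321

1.4321


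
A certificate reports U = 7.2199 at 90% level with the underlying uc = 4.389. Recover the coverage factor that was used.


k = U / uc
k = 7.2199 / 4.389
k = 1.645

1.645


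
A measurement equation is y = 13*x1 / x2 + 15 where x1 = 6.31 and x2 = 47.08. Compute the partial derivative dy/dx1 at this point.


y = 13*x1 / x2 + 15
dy/dx1 = 13/x2
Evaluate at x2 = 47.08: c1 = 13 / 47.08
c1 = 0.2761

0.2761


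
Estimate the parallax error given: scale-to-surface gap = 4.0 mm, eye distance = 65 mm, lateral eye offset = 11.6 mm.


error = h * offset / d
= 4.0 * 11.6 / 65
= 0.7138

0.7138


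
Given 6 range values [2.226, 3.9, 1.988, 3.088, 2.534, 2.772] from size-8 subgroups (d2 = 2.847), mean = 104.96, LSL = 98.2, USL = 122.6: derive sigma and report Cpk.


R_bar = (2.226 + 3.9 + 1.988 + 3.088 + 2.534 + 2.772) / 6 = 2.7513333
sigma = R_bar / d2 = 2.7513333 / 2.847 = 0.96639737
Cp = (USL - LSL)/(6*sigma) = (122.6 - 98.2)/(6*0.96639737) = 4.2081
Cpu = (122.6 - 104.96)/(3*0.96639737) = 6.0845
Cpl = (104.96 - 98.2)/(3*0.96639737) = 2.3317
Cpk = min(Cpu, Cpl) = 2.3317

2.3317


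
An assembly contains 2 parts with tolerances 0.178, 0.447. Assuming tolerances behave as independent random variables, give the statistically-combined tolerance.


RSS = sqrt(0.178^2 + 0.447^2)
= sqrt(0.231493)
= 0.4811

0.4811


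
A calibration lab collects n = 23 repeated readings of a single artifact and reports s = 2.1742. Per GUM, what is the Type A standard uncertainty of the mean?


u_A = s / sqrt(n)
u_A = 2.1742 / sqrt(23)
u_A = 2.1742 / 4.7958315
u_A = 0.4534

0.4534


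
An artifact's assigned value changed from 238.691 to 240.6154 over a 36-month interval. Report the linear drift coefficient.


rate = (v2 - v1) / months
= (240.6154 - 238.691) / 36
= 1.9244 / 36
= 0.0535

0.0535


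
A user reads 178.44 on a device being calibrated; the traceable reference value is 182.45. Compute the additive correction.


Correction = standard - reading
= 182.45 - 178.44
= 4.0100

4.0100


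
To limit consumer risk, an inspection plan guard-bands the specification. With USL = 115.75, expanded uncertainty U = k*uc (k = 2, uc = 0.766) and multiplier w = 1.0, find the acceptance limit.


U = k * uc = 2 * 0.766 = 1.532
guard band g = w * U = 1.0 * 1.532 = 1.532
AL = USL - g = 115.75 - 1.532
AL = 114.2180

114.2180


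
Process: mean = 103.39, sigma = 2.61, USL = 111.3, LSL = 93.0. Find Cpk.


Cpu = (USL - mean) / (3*sigma) = (111.3 - 103.39) / (3*2.61) = 1.0102
Cpl = (mean - LSL) / (3*sigma) = (103.39 - 93.0) / (3*2.61) = 1.3269
Cpk = min(Cpu, Cpl) = 1.0102

1.0102


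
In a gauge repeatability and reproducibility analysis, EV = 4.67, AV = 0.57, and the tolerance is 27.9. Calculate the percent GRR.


GRR = sqrt(EV^2 + AV^2) = sqrt(4.67^2 + 0.57^2) = 4.7046573
%GRR = GRR / tol * 100 = 4.7046573 / 27.9 * 100
%GRR = 16.8626

16.8626


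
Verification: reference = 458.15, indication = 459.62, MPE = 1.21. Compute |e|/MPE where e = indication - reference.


e = indication - reference = 459.62 - 458.15 = 1.4700
|e| = 1.4700
ratio = |e| / MPE = 1.4700 / 1.21
ratio = 1.2149

1.2149


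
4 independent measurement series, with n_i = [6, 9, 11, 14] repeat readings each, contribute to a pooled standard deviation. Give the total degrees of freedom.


nu = sum_i (n_i - 1)
nu = ((6 - 1) + (9 - 1) + (11 - 1) + (14 - 1))
nu = 5 + 8 + 10 + 13
nu = 36

36


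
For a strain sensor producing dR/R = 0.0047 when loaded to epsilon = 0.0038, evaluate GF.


GF = (dR/R) / epsilon
= 0.0047 / 0.0038
= 1.2368

1.2368


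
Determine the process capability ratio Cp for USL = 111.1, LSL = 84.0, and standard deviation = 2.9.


Cp = (USL - LSL) / (6 * sigma)
= (111.1 - 84.0) / (6 * 2.9)
= 27.1000 / 17.4000
= 1.5575

1.5575


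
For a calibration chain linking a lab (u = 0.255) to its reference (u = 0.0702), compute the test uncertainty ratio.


TUR = u_lab / u_ref
= 0.255 / 0.0702
= 3.6325

3.6325


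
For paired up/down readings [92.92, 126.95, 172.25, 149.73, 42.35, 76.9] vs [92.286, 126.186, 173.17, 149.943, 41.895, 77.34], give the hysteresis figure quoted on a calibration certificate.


|92.92 - 92.286| = 0.6340
|126.95 - 126.186| = 0.7640
|172.25 - 173.17| = 0.9200
|149.73 - 149.943| = 0.2130
|42.35 - 41.895| = 0.4550
|76.9 - 77.34| = 0.4400
hysteresis = max(diffs) = 0.9200

0.9200


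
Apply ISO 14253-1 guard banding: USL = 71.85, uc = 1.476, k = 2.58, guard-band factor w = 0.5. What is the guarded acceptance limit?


U = k * uc = 2.58 * 1.476 = 3.80808
guard band g = w * U = 0.5 * 3.80808 = 1.90404
AL = USL - g = 71.85 - 1.90404
AL = 69.9460

69.9460


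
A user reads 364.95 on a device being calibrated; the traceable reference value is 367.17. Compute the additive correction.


Correction = standard - reading
= 367.17 - 364.95
= 2.2200

2.2200


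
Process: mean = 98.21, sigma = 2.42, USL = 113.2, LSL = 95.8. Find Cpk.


Cpu = (USL - mean) / (3*sigma) = (113.2 - 98.21) / (3*2.42) = 2.0647
Cpl = (mean - LSL) / (3*sigma) = (98.21 - 95.8) / (3*2.42) = 0.3320
Cpk = min(Cpu, Cpl) = 0.3320

0.3320


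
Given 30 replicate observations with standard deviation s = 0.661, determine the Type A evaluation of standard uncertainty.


u_A = s / sqrt(n)
u_A = 0.661 / sqrt(30)
u_A = 0.661 / 5.4772256
u_A = 0.1207

0.1207


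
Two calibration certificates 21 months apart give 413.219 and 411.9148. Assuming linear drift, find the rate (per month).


rate = (v2 - v1) / months
= (411.9148 - 413.219) / 21
= -1.3042 / 21
= -0.0621

-0.0621


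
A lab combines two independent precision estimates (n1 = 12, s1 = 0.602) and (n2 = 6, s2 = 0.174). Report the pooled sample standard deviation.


s_p = sqrt(((n1-1)*s1^2 + (n2-1)*s2^2) / (n1+n2-2))
numerator = (12-1)*0.602^2 + (6-1)*0.174^2 = 3.986444 + 0.15138 = 4.137824
denominator = 12 + 6 - 2 = 16
s_p^2 = 4.137824 / 16 = 0.258614
s_p = sqrt(0.258614) = 0.5085

0.5085


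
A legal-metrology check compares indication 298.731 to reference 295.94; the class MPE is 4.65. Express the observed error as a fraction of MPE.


e = indication - reference = 298.731 - 295.94 = 2.7910
|e| = 2.7910
ratio = |e| / MPE = 2.7910 / 4.65
ratio = 0.6002

0.6002


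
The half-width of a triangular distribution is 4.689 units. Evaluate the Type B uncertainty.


u_B = half_width / sqrt(6)
u_B = 4.689 / 2.4494897
u_B = 1.9143

1.9143


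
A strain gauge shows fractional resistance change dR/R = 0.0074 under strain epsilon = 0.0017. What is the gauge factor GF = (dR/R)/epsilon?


GF = (dR/R) / epsilon
= 0.0074 / 0.0017
= 4.3529

4.3529


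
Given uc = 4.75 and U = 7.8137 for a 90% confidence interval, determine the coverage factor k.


k = U / uc
k = 7.8137 / 4.75
k = 1.645

1.645


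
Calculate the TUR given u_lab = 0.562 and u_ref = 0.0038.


TUR = u_lab / u_ref
= 0.562 / 0.0038
= 147.8947

147.8947


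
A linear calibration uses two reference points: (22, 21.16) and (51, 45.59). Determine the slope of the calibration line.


slope = (y2 - y1) / (x2 - x1)
= (45.59 - 21.16) / (51 - 22)
= 24.4300 / 29
= 0.8424

0.8424


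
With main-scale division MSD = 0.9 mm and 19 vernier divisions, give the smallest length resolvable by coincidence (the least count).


LC = MSD / n_div
= 0.9 / 19
= 0.0474

0.0474


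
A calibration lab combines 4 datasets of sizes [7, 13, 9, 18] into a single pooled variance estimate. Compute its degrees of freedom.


nu = sum_i (n_i - 1)
nu = ((7 - 1) + (13 - 1) + (9 - 1) + (18 - 1))
nu = 6 + 12 + 8 + 17
nu = 43

43


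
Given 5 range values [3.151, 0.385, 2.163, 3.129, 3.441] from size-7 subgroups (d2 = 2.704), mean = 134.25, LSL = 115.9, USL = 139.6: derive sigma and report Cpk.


R_bar = (3.151 + 0.385 + 2.163 + 3.129 + 3.441) / 5 = 2.4538
sigma = R_bar / d2 = 2.4538 / 2.704 = 0.90747041
Cp = (USL - LSL)/(6*sigma) = (139.6 - 115.9)/(6*0.90747041) = 4.3528
Cpu = (139.6 - 134.25)/(3*0.90747041) = 1.9652
Cpl = (134.25 - 115.9)/(3*0.90747041) = 6.7403
Cpk = min(Cpu, Cpl) = 1.9652

1.9652


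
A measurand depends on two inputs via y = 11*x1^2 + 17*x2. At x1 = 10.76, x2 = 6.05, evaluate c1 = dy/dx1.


y = 11*x1^2 + 17*x2
dy/dx1 = 2*11*x1
Evaluate at x1 = 10.76: c1 = 22 * 10.76
c1 = 236.7200

236.7200


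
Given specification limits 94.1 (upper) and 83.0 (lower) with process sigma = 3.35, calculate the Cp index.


Cp = (USL - LSL) / (6 * sigma)
= (94.1 - 83.0) / (6 * 3.35)
= 11.1000 / 20.1000
= 0.5522

0.5522


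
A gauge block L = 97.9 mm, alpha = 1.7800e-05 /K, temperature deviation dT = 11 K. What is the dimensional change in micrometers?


dL = L * alpha * dT
= 97.9 * 1.7800e-05 * 11
= 0.0191688 mm
dL_um = 0.0191688 * 1000 = 19.1688 um

19.1688


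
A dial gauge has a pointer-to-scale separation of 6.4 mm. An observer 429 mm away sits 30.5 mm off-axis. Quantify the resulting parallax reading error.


error = h * offset / d
= 6.4 * 30.5 / 429
= 0.4550

0.4550


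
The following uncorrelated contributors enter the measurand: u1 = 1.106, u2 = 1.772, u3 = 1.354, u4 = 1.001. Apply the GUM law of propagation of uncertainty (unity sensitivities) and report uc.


uc = sqrt(1.106^2 + 1.772^2 + 1.354^2 + 1.001^2)
uc = sqrt(7.198537)
uc = 2.6830

2.6830


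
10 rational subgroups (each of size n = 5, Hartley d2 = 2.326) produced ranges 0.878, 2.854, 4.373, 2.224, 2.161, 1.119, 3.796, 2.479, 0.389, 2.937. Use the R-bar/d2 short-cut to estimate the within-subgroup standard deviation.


R_bar = (0.878 + 2.854 + 4.373 + 2.224 + 2.161 + 1.119 + 3.796 + 2.479 + 0.389 + 2.937) / 10
R_bar = 23.21 / 10 = 2.321
sigma_hat = R_bar / d2 = 2.321 / 2.326 = 0.9979

0.9979


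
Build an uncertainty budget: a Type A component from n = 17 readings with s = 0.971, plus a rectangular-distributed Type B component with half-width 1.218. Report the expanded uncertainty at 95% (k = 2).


u_A = s / sqrt(n) = 0.971 / sqrt(17) = 0.23550209
u_B = half_width / sqrt(3) = 1.218 / sqrt(3) = 0.70321263
uc = sqrt(u_A^2 + u_B^2) = sqrt(0.23550209^2 + 0.70321263^2) = 0.74159911
U = k * uc = 2 * 0.74159911
U = 1.4832

1.4832


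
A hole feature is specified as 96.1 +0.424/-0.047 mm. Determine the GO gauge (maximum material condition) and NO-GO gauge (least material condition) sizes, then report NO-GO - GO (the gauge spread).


GO = nominal - lower_tol (smallest hole = maximum material condition)
GO = 96.1 - 0.047 = 96.053
NO-GO = nominal + upper_tol (largest hole = least material condition)
NO-GO = 96.1 + 0.424 = 96.524
spread = NO-GO - GO = 96.524 - 96.053 = 0.4710

0.4710


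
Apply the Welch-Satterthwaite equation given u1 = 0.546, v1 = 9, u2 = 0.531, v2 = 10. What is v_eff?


uc = sqrt(u1^2 + u2^2) = sqrt(0.546^2 + 0.531^2) = 0.76162786
v_eff = uc^4 / (u1^4/v1 + u2^4/v2)
= 0.76162786^4 / (0.546^4/9 + 0.531^4/10)
= 0.33648932 / 0.017824995
v_eff = 18.8774

18.8774


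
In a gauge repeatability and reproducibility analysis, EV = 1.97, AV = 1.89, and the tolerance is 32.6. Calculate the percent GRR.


GRR = sqrt(EV^2 + AV^2) = sqrt(1.97^2 + 1.89^2) = 2.7300183
%GRR = GRR / tol * 100 = 2.7300183 / 32.6 * 100
%GRR = 8.3743

8.3743


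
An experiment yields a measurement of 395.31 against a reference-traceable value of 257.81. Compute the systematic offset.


Systematic error = measured - true
= 395.31 - 257.81
= 137.5000

137.5000


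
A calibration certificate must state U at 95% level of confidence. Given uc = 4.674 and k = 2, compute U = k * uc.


U = k * uc
U = 2 * 4.674
U = 9.3480

9.3480


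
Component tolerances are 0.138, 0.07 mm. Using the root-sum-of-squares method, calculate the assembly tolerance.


RSS = sqrt(0.138^2 + 0.07^2)
= sqrt(0.023944)
= 0.1547

0.1547


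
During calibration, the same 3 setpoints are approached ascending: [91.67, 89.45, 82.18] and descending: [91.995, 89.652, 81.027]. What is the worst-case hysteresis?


|91.67 - 91.995| = 0.3250
|89.45 - 89.652| = 0.2020
|82.18 - 81.027| = 1.1530
hysteresis = max(diffs) = 1.1530

1.1530


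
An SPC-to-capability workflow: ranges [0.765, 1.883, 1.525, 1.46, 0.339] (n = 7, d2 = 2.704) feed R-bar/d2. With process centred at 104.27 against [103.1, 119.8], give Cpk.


R_bar = (0.765 + 1.883 + 1.525 + 1.46 + 0.339) / 5 = 1.1944
sigma = R_bar / d2 = 1.1944 / 2.704 = 0.44171598
Cp = (USL - LSL)/(6*sigma) = (119.8 - 103.1)/(6*0.44171598) = 6.3012
Cpu = (119.8 - 104.27)/(3*0.44171598) = 11.7194
Cpl = (104.27 - 103.1)/(3*0.44171598) = 0.8829
Cpk = min(Cpu, Cpl) = 0.8829

0.8829


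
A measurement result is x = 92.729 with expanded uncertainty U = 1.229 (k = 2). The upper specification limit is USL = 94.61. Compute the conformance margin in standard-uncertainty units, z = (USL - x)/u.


u = U / k = 1.229 / 2 = 0.6145
margin = |USL - x| = |94.61 - 92.729| = 1.881
z = margin / u = 1.881 / 0.6145
z = 3.0610

3.0610


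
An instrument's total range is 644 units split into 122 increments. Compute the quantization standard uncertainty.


resolution = range / divisions
resolution = 644 / 122 = 5.2786885
u_res = resolution / (2*sqrt(3))
u_res = 5.2786885 / 3.4641016
u_res = 1.5238

1.5238


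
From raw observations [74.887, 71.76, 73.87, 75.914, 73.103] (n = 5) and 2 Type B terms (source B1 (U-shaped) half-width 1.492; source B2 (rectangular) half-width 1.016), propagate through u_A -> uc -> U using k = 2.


mean = (74.887 + 71.76 + 73.87 + 75.914 + 73.103) / 5 = 73.9068
s = sqrt(sum((x - mean)^2)/(n-1)) = 1.6004564
u_A = s / sqrt(n) = 1.6004564 / sqrt(5) = 0.71574586
u_B1 = 1.492 / sqrt(2) = 1.0550033
u_B2 = 1.016 / sqrt(3) = 0.58658787
uc = sqrt(0.71574586^2 + 1.0550033^2 + 0.58658787^2) = 1.4033565
U = k * uc = 2 * 1.4033565
U = 2.8067

2.8067


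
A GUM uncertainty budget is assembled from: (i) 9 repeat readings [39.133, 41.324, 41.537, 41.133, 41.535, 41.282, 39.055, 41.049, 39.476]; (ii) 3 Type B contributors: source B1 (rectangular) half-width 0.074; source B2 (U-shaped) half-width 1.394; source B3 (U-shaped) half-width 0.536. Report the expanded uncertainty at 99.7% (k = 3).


mean = (39.133 + 41.324 + 41.537 + 41.133 + 41.535 + 41.282 + 39.055 + 41.049 + 39.476) / 9 = 40.61377778
s = sqrt(sum((x - mean)^2)/(n-1)) = 1.0623068
u_A = s / sqrt(n) = 1.0623068 / sqrt(9) = 0.35410227
u_B1 = 0.074 / sqrt(3) = 0.04272392
u_B2 = 1.394 / sqrt(2) = 0.98570685
u_B3 = 0.536 / sqrt(2) = 0.37900923
uc = sqrt(0.35410227^2 + 0.04272392^2 + 0.98570685^2 + 0.37900923^2) = 1.1146658
U = k * uc = 3 * 1.1146658
U = 3.3440

3.3440


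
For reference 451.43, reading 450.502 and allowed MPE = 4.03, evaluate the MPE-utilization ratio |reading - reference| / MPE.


e = indication - reference = 450.502 - 451.43 = -0.9280
|e| = 0.9280
ratio = |e| / MPE = 0.9280 / 4.03
ratio = 0.2303

0.2303


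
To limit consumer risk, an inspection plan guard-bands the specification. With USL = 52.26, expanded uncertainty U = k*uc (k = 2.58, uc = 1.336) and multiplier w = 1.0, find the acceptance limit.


U = k * uc = 2.58 * 1.336 = 3.44688
guard band g = w * U = 1.0 * 3.44688 = 3.44688
AL = USL - g = 52.26 - 3.44688
AL = 48.8131

48.8131


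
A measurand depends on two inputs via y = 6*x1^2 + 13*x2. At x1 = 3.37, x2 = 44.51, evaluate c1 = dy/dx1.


y = 6*x1^2 + 13*x2
dy/dx1 = 2*6*x1
Evaluate at x1 = 3.37: c1 = 12 * 3.37
c1 = 40.4400

40.4400


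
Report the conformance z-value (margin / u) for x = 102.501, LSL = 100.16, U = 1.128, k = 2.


u = U / k = 1.128 / 2 = 0.564
margin = |LSL - x| = |100.16 - 102.501| = 2.341
z = margin / u = 2.341 / 0.564
z = 4.1507

4.1507


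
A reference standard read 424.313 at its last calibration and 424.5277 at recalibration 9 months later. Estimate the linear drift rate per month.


rate = (v2 - v1) / months
= (424.5277 - 424.313) / 9
= 0.2147 / 9
= 0.0239

0.0239


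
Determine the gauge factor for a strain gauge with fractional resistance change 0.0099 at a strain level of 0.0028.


GF = (dR/R) / epsilon
= 0.0099 / 0.0028
= 3.5357

3.5357


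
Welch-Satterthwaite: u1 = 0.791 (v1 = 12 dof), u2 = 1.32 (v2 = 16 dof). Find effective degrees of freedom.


uc = sqrt(u1^2 + u2^2) = sqrt(0.791^2 + 1.32^2) = 1.538857
v_eff = uc^4 / (u1^4/v1 + u2^4/v2)
= 1.538857^4 / (0.791^4/12 + 1.32^4/16)
= 5.607807 / 0.22237042
v_eff = 25.2183

25.2183


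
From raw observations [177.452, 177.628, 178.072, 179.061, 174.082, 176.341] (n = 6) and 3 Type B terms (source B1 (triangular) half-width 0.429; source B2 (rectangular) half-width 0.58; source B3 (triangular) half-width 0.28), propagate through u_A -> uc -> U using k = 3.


mean = (177.452 + 177.628 + 178.072 + 179.061 + 174.082 + 176.341) / 6 = 177.106
s = sqrt(sum((x - mean)^2)/(n-1)) = 1.7249453
u_A = s / sqrt(n) = 1.7249453 / sqrt(6) = 0.70420597
u_B1 = 0.429 / sqrt(6) = 0.17513852
u_B2 = 0.58 / sqrt(3) = 0.33486316
u_B3 = 0.28 / sqrt(6) = 0.11430952
uc = sqrt(0.70420597^2 + 0.17513852^2 + 0.33486316^2 + 0.11430952^2) = 0.80732865
U = k * uc = 3 * 0.80732865
U = 2.4220

2.4220


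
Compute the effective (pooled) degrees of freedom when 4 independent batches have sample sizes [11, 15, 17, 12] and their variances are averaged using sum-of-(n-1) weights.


nu = sum_i (n_i - 1)
nu = ((11 - 1) + (15 - 1) + (17 - 1) + (12 - 1))
nu = 10 + 14 + 16 + 11
nu = 51

51


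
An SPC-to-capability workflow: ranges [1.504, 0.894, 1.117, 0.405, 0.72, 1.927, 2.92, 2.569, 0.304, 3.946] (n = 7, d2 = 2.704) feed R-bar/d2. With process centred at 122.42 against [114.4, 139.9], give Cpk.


R_bar = (1.504 + 0.894 + 1.117 + 0.405 + 0.72 + 1.927 + 2.92 + 2.569 + 0.304 + 3.946) / 10 = 1.6306
sigma = R_bar / d2 = 1.6306 / 2.704 = 0.60303254
Cp = (USL - LSL)/(6*sigma) = (139.9 - 114.4)/(6*0.60303254) = 7.0477
Cpu = (139.9 - 122.42)/(3*0.60303254) = 9.6623
Cpl = (122.42 - 114.4)/(3*0.60303254) = 4.4331
Cpk = min(Cpu, Cpl) = 4.4331

4.4331


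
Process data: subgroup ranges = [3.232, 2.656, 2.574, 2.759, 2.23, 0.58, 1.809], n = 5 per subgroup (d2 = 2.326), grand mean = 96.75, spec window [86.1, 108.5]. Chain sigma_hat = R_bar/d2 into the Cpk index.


R_bar = (3.232 + 2.656 + 2.574 + 2.759 + 2.23 + 0.58 + 1.809) / 7 = 2.2628571
sigma = R_bar / d2 = 2.2628571 / 2.326 = 0.97285344
Cp = (USL - LSL)/(6*sigma) = (108.5 - 86.1)/(6*0.97285344) = 3.8375
Cpu = (108.5 - 96.75)/(3*0.97285344) = 4.0260
Cpl = (96.75 - 86.1)/(3*0.97285344) = 3.6491
Cpk = min(Cpu, Cpl) = 3.6491

3.6491


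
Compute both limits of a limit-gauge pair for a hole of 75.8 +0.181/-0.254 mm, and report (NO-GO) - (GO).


GO = nominal - lower_tol (smallest hole = maximum material condition)
GO = 75.8 - 0.254 = 75.546
NO-GO = nominal + upper_tol (largest hole = least material condition)
NO-GO = 75.8 + 0.181 = 75.981
spread = NO-GO - GO = 75.981 - 75.546 = 0.4350

0.4350


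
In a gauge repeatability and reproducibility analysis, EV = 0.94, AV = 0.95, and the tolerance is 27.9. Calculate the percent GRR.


GRR = sqrt(EV^2 + AV^2) = sqrt(0.94^2 + 0.95^2) = 1.3364505
%GRR = GRR / tol * 100 = 1.3364505 / 27.9 * 100
%GRR = 4.7901

4.7901


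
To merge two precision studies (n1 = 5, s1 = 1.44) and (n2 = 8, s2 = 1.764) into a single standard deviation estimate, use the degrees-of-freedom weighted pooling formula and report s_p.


s_p = sqrt(((n1-1)*s1^2 + (n2-1)*s2^2) / (n1+n2-2))
numerator = (5-1)*1.44^2 + (8-1)*1.764^2 = 8.2944 + 21.781872 = 30.076272
denominator = 5 + 8 - 2 = 11
s_p^2 = 30.076272 / 11 = 2.7342065
s_p = sqrt(2.7342065) = 1.6535

1.6535


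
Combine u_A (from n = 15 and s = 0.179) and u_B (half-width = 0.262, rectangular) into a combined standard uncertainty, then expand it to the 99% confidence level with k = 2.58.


u_A = s / sqrt(n) = 0.179 / sqrt(15) = 0.046217601
u_B = half_width / sqrt(3) = 0.262 / sqrt(3) = 0.15126577
uc = sqrt(u_A^2 + u_B^2) = sqrt(0.046217601^2 + 0.15126577^2) = 0.1581689
U = k * uc = 2.58 * 0.1581689
U = 0.4081

0.4081


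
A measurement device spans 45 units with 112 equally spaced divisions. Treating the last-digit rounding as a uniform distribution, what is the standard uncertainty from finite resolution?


resolution = range / divisions
resolution = 45 / 112 = 0.40178571
u_res = resolution / (2*sqrt(3))
u_res = 0.40178571 / 3.4641016
u_res = 0.1160

0.1160


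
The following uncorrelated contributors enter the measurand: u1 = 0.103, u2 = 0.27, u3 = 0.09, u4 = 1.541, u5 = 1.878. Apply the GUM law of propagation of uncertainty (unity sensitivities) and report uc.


uc = sqrt(0.103^2 + 0.27^2 + 0.09^2 + 1.541^2 + 1.878^2)
uc = sqrt(5.993174)
uc = 2.4481

2.4481


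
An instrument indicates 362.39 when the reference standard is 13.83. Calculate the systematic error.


Systematic error = measured - true
= 362.39 - 13.83
= 348.5600

348.5600


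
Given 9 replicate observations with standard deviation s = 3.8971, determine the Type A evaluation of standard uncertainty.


u_A = s / sqrt(n)
u_A = 3.8971 / sqrt(9)
u_A = 3.8971 / 3
u_A = 1.2990

1.2990


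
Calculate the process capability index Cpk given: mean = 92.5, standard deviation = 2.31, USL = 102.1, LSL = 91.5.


Cpu = (USL - mean) / (3*sigma) = (102.1 - 92.5) / (3*2.31) = 1.3853
Cpl = (mean - LSL) / (3*sigma) = (92.5 - 91.5) / (3*2.31) = 0.1443
Cpk = min(Cpu, Cpl) = 0.1443

0.1443


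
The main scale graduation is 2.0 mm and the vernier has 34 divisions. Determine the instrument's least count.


LC = MSD / n_div
= 2.0 / 34
= 0.0588

0.0588


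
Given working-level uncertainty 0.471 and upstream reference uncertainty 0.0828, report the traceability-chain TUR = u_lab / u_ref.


TUR = u_lab / u_ref
= 0.471 / 0.0828
= 5.6884

5.6884


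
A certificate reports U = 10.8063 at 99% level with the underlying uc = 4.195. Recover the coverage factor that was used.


k = U / uc
k = 10.8063 / 4.195
k = 2.576

2.576


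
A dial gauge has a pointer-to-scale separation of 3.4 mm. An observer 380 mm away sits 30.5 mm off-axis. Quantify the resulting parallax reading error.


error = h * offset / d
= 3.4 * 30.5 / 380
= 0.2729

0.2729


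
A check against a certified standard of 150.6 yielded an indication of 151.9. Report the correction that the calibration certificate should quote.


Correction = standard - reading
= 150.6 - 151.9
= -1.3000

-1.3000


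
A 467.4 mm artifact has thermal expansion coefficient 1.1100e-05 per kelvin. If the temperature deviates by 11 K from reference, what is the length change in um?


dL = L * alpha * dT
= 467.4 * 1.1100e-05 * 11
= 0.0570695 mm
dL_um = 0.0570695 * 1000 = 57.0695 um

57.0695


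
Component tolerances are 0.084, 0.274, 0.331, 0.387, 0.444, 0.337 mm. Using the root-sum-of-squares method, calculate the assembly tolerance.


RSS = sqrt(0.084^2 + 0.274^2 + 0.331^2 + 0.387^2 + 0.444^2 + 0.337^2)
= sqrt(0.652167)
= 0.8076

0.8076


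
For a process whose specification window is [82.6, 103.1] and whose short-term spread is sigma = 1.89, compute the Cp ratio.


Cp = (USL - LSL) / (6 * sigma)
= (103.1 - 82.6) / (6 * 1.89)
= 20.5000 / 11.3400
= 1.8078

1.8078


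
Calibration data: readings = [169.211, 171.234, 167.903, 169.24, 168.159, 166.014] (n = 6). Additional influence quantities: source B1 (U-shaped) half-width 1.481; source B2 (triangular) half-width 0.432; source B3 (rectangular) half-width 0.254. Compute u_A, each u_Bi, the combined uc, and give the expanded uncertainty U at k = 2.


mean = (169.211 + 171.234 + 167.903 + 169.24 + 168.159 + 166.014) / 6 = 168.6268333
s = sqrt(sum((x - mean)^2)/(n-1)) = 1.7369078
u_A = s / sqrt(n) = 1.7369078 / sqrt(6) = 0.70908964
u_B1 = 1.481 / sqrt(2) = 1.0472251
u_B2 = 0.432 / sqrt(6) = 0.17636326
u_B3 = 0.254 / sqrt(3) = 0.14664697
uc = sqrt(0.70908964^2 + 1.0472251^2 + 0.17636326^2 + 0.14664697^2) = 1.2853396
U = k * uc = 2 * 1.2853396
U = 2.5707

2.5707


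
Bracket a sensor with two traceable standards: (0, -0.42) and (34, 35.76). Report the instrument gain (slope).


slope = (y2 - y1) / (x2 - x1)
= (35.76 - -0.42) / (34 - 0)
= 36.1800 / 34
= 1.0641

1.0641


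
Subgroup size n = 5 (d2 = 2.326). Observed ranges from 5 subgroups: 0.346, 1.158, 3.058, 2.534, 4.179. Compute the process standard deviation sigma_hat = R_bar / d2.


R_bar = (0.346 + 1.158 + 3.058 + 2.534 + 4.179) / 5
R_bar = 11.275 / 5 = 2.255
sigma_hat = R_bar / d2 = 2.255 / 2.326 = 0.9695

0.9695


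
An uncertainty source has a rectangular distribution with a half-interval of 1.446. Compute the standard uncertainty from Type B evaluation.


u_B = half_width / sqrt(3)
u_B = 1.446 / 1.7320508
u_B = 0.8348

0.8348


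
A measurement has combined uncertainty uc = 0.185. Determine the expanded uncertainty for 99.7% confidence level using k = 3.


U = k * uc
U = 3 * 0.185
U = 0.5550

0.5550


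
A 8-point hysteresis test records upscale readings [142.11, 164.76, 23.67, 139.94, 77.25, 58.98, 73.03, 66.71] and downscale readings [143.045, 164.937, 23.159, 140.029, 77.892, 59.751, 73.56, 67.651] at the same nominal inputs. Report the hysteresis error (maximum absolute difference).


|142.11 - 143.045| = 0.9350
|164.76 - 164.937| = 0.1770
|23.67 - 23.159| = 0.5110
|139.94 - 140.029| = 0.0890
|77.25 - 77.892| = 0.6420
|58.98 - 59.751| = 0.7710
|73.03 - 73.56| = 0.5300
|66.71 - 67.651| = 0.9410
hysteresis = max(diffs) = 0.9410

0.9410


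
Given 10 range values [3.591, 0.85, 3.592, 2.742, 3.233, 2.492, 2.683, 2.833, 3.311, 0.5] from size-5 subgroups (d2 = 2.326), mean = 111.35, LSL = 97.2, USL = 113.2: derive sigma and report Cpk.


R_bar = (3.591 + 0.85 + 3.592 + 2.742 + 3.233 + 2.492 + 2.683 + 2.833 + 3.311 + 0.5) / 10 = 2.5827
sigma = R_bar / d2 = 2.5827 / 2.326 = 1.1103611
Cp = (USL - LSL)/(6*sigma) = (113.2 - 97.2)/(6*1.1103611) = 2.4016
Cpu = (113.2 - 111.35)/(3*1.1103611) = 0.5554
Cpl = (111.35 - 97.2)/(3*1.1103611) = 4.2479
Cpk = min(Cpu, Cpl) = 0.5554

0.5554


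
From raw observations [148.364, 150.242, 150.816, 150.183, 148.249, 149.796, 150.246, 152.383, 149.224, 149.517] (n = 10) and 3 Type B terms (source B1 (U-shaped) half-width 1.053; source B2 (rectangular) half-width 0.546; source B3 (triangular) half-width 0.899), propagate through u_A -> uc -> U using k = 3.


mean = (148.364 + 150.242 + 150.816 + 150.183 + 148.249 + 149.796 + 150.246 + 152.383 + 149.224 + 149.517) / 10 = 149.902
s = sqrt(sum((x - mean)^2)/(n-1)) = 1.2028047
u_A = s / sqrt(n) = 1.2028047 / sqrt(10) = 0.38036024
u_B1 = 1.053 / sqrt(2) = 0.74458344
u_B2 = 0.546 / sqrt(3) = 0.31523325
u_B3 = 0.899 / sqrt(6) = 0.36701521
uc = sqrt(0.38036024^2 + 0.74458344^2 + 0.31523325^2 + 0.36701521^2) = 0.96599719
U = k * uc = 3 * 0.96599719
U = 2.8980

2.8980


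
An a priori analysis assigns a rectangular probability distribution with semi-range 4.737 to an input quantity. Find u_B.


u_B = half_width / sqrt(3)
u_B = 4.737 / 1.7320508
u_B = 2.7349

2.7349


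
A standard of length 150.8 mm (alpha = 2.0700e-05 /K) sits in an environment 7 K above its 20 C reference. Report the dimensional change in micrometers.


dL = L * alpha * dT
= 150.8 * 2.0700e-05 * 7
= 0.0218509 mm
dL_um = 0.0218509 * 1000 = 21.8509 um

21.8509


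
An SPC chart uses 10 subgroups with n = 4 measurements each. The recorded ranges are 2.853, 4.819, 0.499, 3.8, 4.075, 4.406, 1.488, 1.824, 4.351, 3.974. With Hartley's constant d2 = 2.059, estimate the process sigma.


R_bar = (2.853 + 4.819 + 0.499 + 3.8 + 4.075 + 4.406 + 1.488 + 1.824 + 4.351 + 3.974) / 10
R_bar = 32.089 / 10 = 3.2089
sigma_hat = R_bar / d2 = 3.2089 / 2.059 = 1.5585

1.5585


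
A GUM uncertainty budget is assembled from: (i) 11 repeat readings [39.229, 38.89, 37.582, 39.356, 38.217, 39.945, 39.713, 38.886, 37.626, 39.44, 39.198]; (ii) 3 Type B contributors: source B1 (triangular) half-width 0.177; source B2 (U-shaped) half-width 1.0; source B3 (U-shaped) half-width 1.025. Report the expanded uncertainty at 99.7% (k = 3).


mean = (39.229 + 38.89 + 37.582 + 39.356 + 38.217 + 39.945 + 39.713 + 38.886 + 37.626 + 39.44 + 39.198) / 11 = 38.91654545
s = sqrt(sum((x - mean)^2)/(n-1)) = 0.79205737
u_A = s / sqrt(n) = 0.79205737 / sqrt(11) = 0.23881428
u_B1 = 0.177 / sqrt(6) = 0.072259947
u_B2 = 1.0 / sqrt(2) = 0.70710678
u_B3 = 1.025 / sqrt(2) = 0.72478445
uc = sqrt(0.23881428^2 + 0.072259947^2 + 0.70710678^2 + 0.72478445^2) = 1.0428644
U = k * uc = 3 * 1.0428644
U = 3.1286

3.1286


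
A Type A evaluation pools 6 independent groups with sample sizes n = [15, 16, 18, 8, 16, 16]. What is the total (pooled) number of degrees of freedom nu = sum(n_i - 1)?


nu = sum_i (n_i - 1)
nu = ((15 - 1) + (16 - 1) + (18 - 1) + (8 - 1) + (16 - 1) + (16 - 1))
nu = 14 + 15 + 17 + 7 + 15 + 15
nu = 83

83


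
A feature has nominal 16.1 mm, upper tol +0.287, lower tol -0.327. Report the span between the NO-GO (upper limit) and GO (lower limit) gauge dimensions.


GO = nominal - lower_tol (smallest hole = maximum material condition)
GO = 16.1 - 0.327 = 15.773
NO-GO = nominal + upper_tol (largest hole = least material condition)
NO-GO = 16.1 + 0.287 = 16.387
spread = NO-GO - GO = 16.387 - 15.773 = 0.6140

0.6140


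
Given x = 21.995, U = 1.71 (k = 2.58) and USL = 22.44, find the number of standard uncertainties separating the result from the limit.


u = U / k = 1.71 / 2.58 = 0.6627907
margin = |USL - x| = |22.44 - 21.995| = 0.445
z = margin / u = 0.445 / 0.6627907
z = 0.6714

0.6714


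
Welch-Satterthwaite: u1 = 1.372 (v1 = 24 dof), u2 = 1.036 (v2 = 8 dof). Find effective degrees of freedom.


uc = sqrt(u1^2 + u2^2) = sqrt(1.372^2 + 1.036^2) = 1.7192091
v_eff = uc^4 / (u1^4/v1 + u2^4/v2)
= 1.7192091^4 / (1.372^4/24 + 1.036^4/8)
= 8.7360438 / 0.29163593
v_eff = 29.9553

29.9553


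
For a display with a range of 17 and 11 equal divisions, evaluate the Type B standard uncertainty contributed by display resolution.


resolution = range / divisions
resolution = 17 / 11 = 1.5454545
u_res = resolution / (2*sqrt(3))
u_res = 1.5454545 / 3.4641016
u_res = 0.4461

0.4461


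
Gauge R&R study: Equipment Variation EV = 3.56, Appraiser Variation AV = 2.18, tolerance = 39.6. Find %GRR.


GRR = sqrt(EV^2 + AV^2) = sqrt(3.56^2 + 2.18^2) = 4.1744461
%GRR = GRR / tol * 100 = 4.1744461 / 39.6 * 100
%GRR = 10.5415

10.5415


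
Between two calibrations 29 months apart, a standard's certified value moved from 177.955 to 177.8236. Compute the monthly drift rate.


rate = (v2 - v1) / months
= (177.8236 - 177.955) / 29
= -0.1314 / 29
= -0.0045

-0.0045


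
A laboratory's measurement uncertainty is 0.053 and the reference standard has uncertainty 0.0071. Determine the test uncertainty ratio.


TUR = u_lab / u_ref
= 0.053 / 0.0071
= 7.4648

7.4648


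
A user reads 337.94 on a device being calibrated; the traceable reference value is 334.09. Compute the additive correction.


Correction = standard - reading
= 334.09 - 337.94
= -3.8500

-3.8500


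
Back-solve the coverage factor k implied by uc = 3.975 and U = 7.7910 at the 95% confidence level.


k = U / uc
k = 7.7910 / 3.975
k = 1.96

1.96


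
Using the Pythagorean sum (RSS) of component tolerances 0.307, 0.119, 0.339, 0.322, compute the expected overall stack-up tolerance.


RSS = sqrt(0.307^2 + 0.119^2 + 0.339^2 + 0.322^2)
= sqrt(0.327015)
= 0.5719

0.5719


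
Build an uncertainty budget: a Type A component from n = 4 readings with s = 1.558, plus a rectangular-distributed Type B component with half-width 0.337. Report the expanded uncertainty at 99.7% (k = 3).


u_A = s / sqrt(n) = 1.558 / sqrt(4) = 0.779
u_B = half_width / sqrt(3) = 0.337 / sqrt(3) = 0.19456704
uc = sqrt(u_A^2 + u_B^2) = sqrt(0.779^2 + 0.19456704^2) = 0.80293047
U = k * uc = 3 * 0.80293047
U = 2.4088

2.4088


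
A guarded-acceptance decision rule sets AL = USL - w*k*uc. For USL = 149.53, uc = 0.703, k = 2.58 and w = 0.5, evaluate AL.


U = k * uc = 2.58 * 0.703 = 1.81374
guard band g = w * U = 0.5 * 1.81374 = 0.90687
AL = USL - g = 149.53 - 0.90687
AL = 148.6231

148.6231


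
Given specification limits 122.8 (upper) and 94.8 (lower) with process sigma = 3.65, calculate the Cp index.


Cp = (USL - LSL) / (6 * sigma)
= (122.8 - 94.8) / (6 * 3.65)
= 28.0000 / 21.9000
= 1.2785

1.2785
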